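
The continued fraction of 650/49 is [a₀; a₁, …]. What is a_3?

650 = 13·49 + 13   →  a_0 = 13
49 = 3·13 + 10   →  a_1 = 3
13 = 1·10 + 3   →  a_2 = 1
10 = 3·3 + 1   →  a_3 = 3

3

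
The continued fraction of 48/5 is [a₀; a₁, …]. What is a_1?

48 = 9·5 + 3   →  a_0 = 9
5 = 1·3 + 2   →  a_1 = 1

1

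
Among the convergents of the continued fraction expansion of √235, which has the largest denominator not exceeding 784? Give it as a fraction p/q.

√235 = [15; 3, 30, …] (period length 2).
Convergents:
  p_0/q_0 = 15/1
  p_1/q_1 = 46/3
  p_2/q_2 = 1395/91
  p_3/q_3 = 4231/276
  p_4/q_4 = 128325/8371
q_3 = 276 ≤ 784 < 8371 = q_4, so the answer is 4231/276.

4231/276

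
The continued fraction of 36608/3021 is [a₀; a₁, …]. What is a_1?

8

36608 = 12·3021 + 356   →  a_0 = 12
3021 = 8·356 + 173   →  a_1 = 8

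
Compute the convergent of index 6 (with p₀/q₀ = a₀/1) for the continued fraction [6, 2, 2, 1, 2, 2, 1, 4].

Using pₖ = aₖpₖ₋₁ + pₖ₋₂, qₖ = aₖqₖ₋₁ + qₖ₋₂ (with p₋₁=1, p₋₂=0, q₋₁=0, q₋₂=1):
  k=0: a=6, p=6, q=1
  k=1: a=2, p=13, q=2
  k=2: a=2, p=32, q=5
  k=3: a=1, p=45, q=7
  k=4: a=2, p=122, q=19
  k=5: a=2, p=289, q=45
  k=6: a=1, p=411, q=64

411/64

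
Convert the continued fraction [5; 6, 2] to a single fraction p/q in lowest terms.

67/13

Using pₖ = aₖpₖ₋₁ + pₖ₋₂ and qₖ = aₖqₖ₋₁ + qₖ₋₂:
  k=0: a=5, p=5, q=1
  k=1: a=6, p=31, q=6
  k=2: a=2, p=67, q=13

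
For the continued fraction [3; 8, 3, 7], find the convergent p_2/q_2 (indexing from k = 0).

Using pₖ = aₖpₖ₋₁ + pₖ₋₂, qₖ = aₖqₖ₋₁ + qₖ₋₂ (with p₋₁=1, p₋₂=0, q₋₁=0, q₋₂=1):
  k=0: a=3, p=3, q=1
  k=1: a=8, p=25, q=8
  k=2: a=3, p=78, q=25

78/25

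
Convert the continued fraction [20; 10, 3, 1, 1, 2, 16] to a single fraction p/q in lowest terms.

Fold from the inside: start with 16/1.
  2 + 1/16 = 33/16
  1 + 16/33 = 49/33
  1 + 33/49 = 82/49
  3 + 49/82 = 295/82
  10 + 82/295 = 3032/295
  20 + 295/3032 = 60935/3032

60935/3032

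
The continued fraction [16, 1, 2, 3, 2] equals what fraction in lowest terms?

Fold from the inside: start with 2/1.
  3 + 1/2 = 7/2
  2 + 2/7 = 16/7
  1 + 7/16 = 23/16
  16 + 16/23 = 384/23

384/23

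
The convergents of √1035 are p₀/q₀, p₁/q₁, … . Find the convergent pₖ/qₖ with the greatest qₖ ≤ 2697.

72257/2246

√1035 = [32; 5, 1, 5, 64, …] (period length 4).
Convergents:
  p_0/q_0 = 32/1
  p_1/q_1 = 161/5
  p_2/q_2 = 193/6
  p_3/q_3 = 1126/35
  p_4/q_4 = 72257/2246
  p_5/q_5 = 362411/11265
q_4 = 2246 ≤ 2697 < 11265 = q_5, so the answer is 72257/2246.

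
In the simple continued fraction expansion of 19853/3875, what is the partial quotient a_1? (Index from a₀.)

8

19853 = 5·3875 + 478   →  a_0 = 5
3875 = 8·478 + 51   →  a_1 = 8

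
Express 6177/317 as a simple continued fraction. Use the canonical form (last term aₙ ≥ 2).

6177 = 19×317 + 154
317 = 2×154 + 9
154 = 17×9 + 1
9 = 9×1 + 0  (stop)
So 6177/317 = [19; 2, 17, 9].

[19; 2, 17, 9]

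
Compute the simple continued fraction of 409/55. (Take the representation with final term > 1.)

409 = 7·55 + 24
55 = 2·24 + 7
24 = 3·7 + 3
7 = 2·3 + 1
3 = 3·1 + 0  (stop)
So 409/55 = [7; 2, 3, 2, 3].

[7; 2, 3, 2, 3]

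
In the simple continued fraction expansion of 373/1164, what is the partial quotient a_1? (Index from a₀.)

373 = 0·1164 + 373   →  a_0 = 0
1164 = 3·373 + 45   →  a_1 = 3

3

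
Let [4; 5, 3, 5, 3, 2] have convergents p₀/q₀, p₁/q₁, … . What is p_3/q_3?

356/85

Using pₖ = aₖpₖ₋₁ + pₖ₋₂, qₖ = aₖqₖ₋₁ + qₖ₋₂ (with p₋₁=1, p₋₂=0, q₋₁=0, q₋₂=1):
  k=0: a=4, p=4, q=1
  k=1: a=5, p=21, q=5
  k=2: a=3, p=67, q=16
  k=3: a=5, p=356, q=85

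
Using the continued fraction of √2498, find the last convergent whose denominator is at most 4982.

√2498 = [49; 1, 48, 1, 98, …] (period length 4).
Convergents:
  p_0/q_0 = 49/1
  p_1/q_1 = 50/1
  p_2/q_2 = 2449/49
  p_3/q_3 = 2499/50
  p_4/q_4 = 247351/4949
  p_5/q_5 = 249850/4999
q_4 = 4949 ≤ 4982 < 4999 = q_5, so the answer is 247351/4949.

247351/4949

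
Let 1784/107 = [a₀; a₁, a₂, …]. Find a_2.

2

1784 = 16·107 + 72   →  a_0 = 16
107 = 1·72 + 35   →  a_1 = 1
72 = 2·35 + 2   →  a_2 = 2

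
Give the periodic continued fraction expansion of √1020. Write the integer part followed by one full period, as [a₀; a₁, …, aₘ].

a₀ = ⌊√1020⌋ = 31.
With m₀=0, d₀=1 and mₖ₊₁ = dₖaₖ − mₖ, dₖ₊₁ = (n − mₖ₊₁²)/dₖ, aₖ₊₁ = ⌊(a₀+mₖ₊₁)/dₖ₊₁⌋:
  k=1: m=31, d=59, a=1
  k=2: m=28, d=4, a=14
  k=3: m=28, d=59, a=1
  k=4: m=31, d=1, a=62
d=1 and a=2a₀=62 at k=4, so the next step gives (m, d) = (31, 59) again — its k=1 value — and the period has length 4.

[31; 1, 14, 1, 62]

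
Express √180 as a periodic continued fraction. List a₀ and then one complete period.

[13; 2, 2, 2, 26]

a₀ = ⌊√180⌋ = 13.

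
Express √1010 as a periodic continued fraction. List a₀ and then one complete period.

[31; 1, 3, 1, 1, 3, 1, 62]

a₀ = ⌊√1010⌋ = 31.
With m₀=0, d₀=1 and mₖ₊₁ = dₖaₖ − mₖ, dₖ₊₁ = (n − mₖ₊₁²)/dₖ, aₖ₊₁ = ⌊(a₀+mₖ₊₁)/dₖ₊₁⌋:
  k=1: m=31, d=49, a=1
  k=2: m=18, d=14, a=3
  k=3: m=24, d=31, a=1
  k=4: m=7, d=31, a=1
  k=5: m=24, d=14, a=3
  k=6: m=18, d=49, a=1
  k=7: m=31, d=1, a=62
d=1 and a=2a₀=62 at k=7, so the next step gives (m, d) = (31, 49) again — its k=1 value — and the period has length 7.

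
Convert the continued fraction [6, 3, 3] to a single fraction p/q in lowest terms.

Fold from the inside: start with 3/1.
  3 + 1/3 = 10/3
  6 + 3/10 = 63/10

63/10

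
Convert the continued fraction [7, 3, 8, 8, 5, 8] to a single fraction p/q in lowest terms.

Fold from the inside: start with 8/1.
  5 + 1/8 = 41/8
  8 + 8/41 = 336/41
  8 + 41/336 = 2729/336
  3 + 336/2729 = 8523/2729
  7 + 2729/8523 = 62390/8523

62390/8523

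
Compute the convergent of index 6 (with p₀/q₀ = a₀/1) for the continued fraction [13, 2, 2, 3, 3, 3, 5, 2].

Using pₖ = aₖpₖ₋₁ + pₖ₋₂, qₖ = aₖqₖ₋₁ + qₖ₋₂ (with p₋₁=1, p₋₂=0, q₋₁=0, q₋₂=1):
  k=0: a=13, p=13, q=1
  k=1: a=2, p=27, q=2
  k=2: a=2, p=67, q=5
  k=3: a=3, p=228, q=17
  k=4: a=3, p=751, q=56
  k=5: a=3, p=2481, q=185
  k=6: a=5, p=13156, q=981

13156/981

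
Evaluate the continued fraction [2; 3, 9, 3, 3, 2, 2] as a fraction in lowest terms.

3759/1619

Fold from the inside: start with 2/1.
  2 + 1/2 = 5/2
  3 + 2/5 = 17/5
  3 + 5/17 = 56/17
  9 + 17/56 = 521/56
  3 + 56/521 = 1619/521
  2 + 521/1619 = 3759/1619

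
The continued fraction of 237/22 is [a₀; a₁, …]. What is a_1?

237 = 10·22 + 17   →  a_0 = 10
22 = 1·17 + 5   →  a_1 = 1

1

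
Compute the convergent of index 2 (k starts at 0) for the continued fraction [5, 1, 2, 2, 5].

Using pₖ = aₖpₖ₋₁ + pₖ₋₂, qₖ = aₖqₖ₋₁ + qₖ₋₂ (with p₋₁=1, p₋₂=0, q₋₁=0, q₋₂=1):
  k=0: a=5, p=5, q=1
  k=1: a=1, p=6, q=1
  k=2: a=2, p=17, q=3

17/3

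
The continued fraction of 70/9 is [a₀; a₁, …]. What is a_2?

3

70 = 7·9 + 7   →  a_0 = 7
9 = 1·7 + 2   →  a_1 = 1
7 = 3·2 + 1   →  a_2 = 3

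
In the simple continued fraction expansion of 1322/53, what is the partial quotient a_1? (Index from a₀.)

1

1322 = 24·53 + 50   →  a_0 = 24
53 = 1·50 + 3   →  a_1 = 1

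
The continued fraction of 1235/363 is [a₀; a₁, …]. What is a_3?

1235 = 3·363 + 146   →  a_0 = 3
363 = 2·146 + 71   →  a_1 = 2
146 = 2·71 + 4   →  a_2 = 2
71 = 17·4 + 3   →  a_3 = 17

17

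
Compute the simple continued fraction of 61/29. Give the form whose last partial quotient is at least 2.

61 = 2×29 + 3
29 = 9×3 + 2
3 = 1×2 + 1
2 = 2×1 + 0  (stop)
So 61/29 = [2; 9, 1, 2].

[2; 9, 1, 2]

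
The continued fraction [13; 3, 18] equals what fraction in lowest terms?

Using pₖ = aₖpₖ₋₁ + pₖ₋₂ and qₖ = aₖqₖ₋₁ + qₖ₋₂:
  k=0: a=13, p=13, q=1
  k=1: a=3, p=40, q=3
  k=2: a=18, p=733, q=55

733/55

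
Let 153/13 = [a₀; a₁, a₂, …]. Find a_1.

153 = 11·13 + 10   →  a_0 = 11
13 = 1·10 + 3   →  a_1 = 1

1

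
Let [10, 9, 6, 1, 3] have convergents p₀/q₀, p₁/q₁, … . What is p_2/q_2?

556/55

Using pₖ = aₖpₖ₋₁ + pₖ₋₂, qₖ = aₖqₖ₋₁ + qₖ₋₂ (with p₋₁=1, p₋₂=0, q₋₁=0, q₋₂=1):
  k=0: a=10, p=10, q=1
  k=1: a=9, p=91, q=9
  k=2: a=6, p=556, q=55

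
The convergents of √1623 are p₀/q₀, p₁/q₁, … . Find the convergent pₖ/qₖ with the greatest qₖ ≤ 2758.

53017/1316

√1623 = [40; 3, 2, 26, 2, 3, 80, …] (period length 6).
Convergents:
  p_0/q_0 = 40/1
  p_1/q_1 = 121/3
  p_2/q_2 = 282/7
  p_3/q_3 = 7453/185
  p_4/q_4 = 15188/377
  p_5/q_5 = 53017/1316
  p_6/q_6 = 4256548/105657
q_5 = 1316 ≤ 2758 < 105657 = q_6, so the answer is 53017/1316.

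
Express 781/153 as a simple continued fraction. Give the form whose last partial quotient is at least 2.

781 = 5*153 + 16
153 = 9*16 + 9
16 = 1*9 + 7
9 = 1*7 + 2
7 = 3*2 + 1
2 = 2*1 + 0  (stop)
So 781/153 = [5; 9, 1, 1, 3, 2].

[5; 9, 1, 1, 3, 2]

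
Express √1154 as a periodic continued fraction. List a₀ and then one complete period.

a₀ = ⌊√1154⌋ = 33.

[33; 1, 32, 1, 66]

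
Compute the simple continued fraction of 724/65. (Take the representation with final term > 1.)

[11; 7, 4, 2]

724 = 11*65 + 9
65 = 7*9 + 2
9 = 4*2 + 1
2 = 2*1 + 0  (stop)
So 724/65 = [11; 7, 4, 2].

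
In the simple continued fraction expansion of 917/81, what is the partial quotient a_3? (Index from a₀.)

917 = 11·81 + 26   →  a_0 = 11
81 = 3·26 + 3   →  a_1 = 3
26 = 8·3 + 2   →  a_2 = 8
3 = 1·2 + 1   →  a_3 = 1

1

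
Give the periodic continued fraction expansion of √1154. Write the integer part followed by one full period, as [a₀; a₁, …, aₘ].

[33; 1, 32, 1, 66]

a₀ = ⌊√1154⌋ = 33.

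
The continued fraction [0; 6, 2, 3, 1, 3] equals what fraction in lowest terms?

34/219

Fold from the inside: start with 3/1.
  1 + 1/3 = 4/3
  3 + 3/4 = 15/4
  2 + 4/15 = 34/15
  6 + 15/34 = 219/34
  0 + 34/219 = 34/219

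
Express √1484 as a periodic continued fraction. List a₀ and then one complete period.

a₀ = ⌊√1484⌋ = 38.
With m₀=0, d₀=1 and mₖ₊₁ = dₖaₖ − mₖ, dₖ₊₁ = (n − mₖ₊₁²)/dₖ, aₖ₊₁ = ⌊(a₀+mₖ₊₁)/dₖ₊₁⌋:
  k=1: m=38, d=40, a=1
  k=2: m=2, d=37, a=1
  k=3: m=35, d=7, a=10
  k=4: m=35, d=37, a=1
  k=5: m=2, d=40, a=1
  k=6: m=38, d=1, a=76
d=1 and a=2a₀=76 at k=6, so the next step gives (m, d) = (38, 40) again — its k=1 value — and the period has length 6.

[38; 1, 1, 10, 1, 1, 76]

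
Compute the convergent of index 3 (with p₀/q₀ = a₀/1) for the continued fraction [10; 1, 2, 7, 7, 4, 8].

235/22

Using pₖ = aₖpₖ₋₁ + pₖ₋₂, qₖ = aₖqₖ₋₁ + qₖ₋₂ (with p₋₁=1, p₋₂=0, q₋₁=0, q₋₂=1):
  k=0: a=10, p=10, q=1
  k=1: a=1, p=11, q=1
  k=2: a=2, p=32, q=3
  k=3: a=7, p=235, q=22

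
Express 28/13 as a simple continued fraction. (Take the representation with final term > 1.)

[2; 6, 2]

28 = 2×13 + 2
13 = 6×2 + 1
2 = 2×1 + 0  (stop)
So 28/13 = [2; 6, 2].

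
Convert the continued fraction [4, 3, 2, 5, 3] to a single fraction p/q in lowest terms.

519/121

Fold from the inside: start with 3/1.
  5 + 1/3 = 16/3
  2 + 3/16 = 35/16
  3 + 16/35 = 121/35
  4 + 35/121 = 519/121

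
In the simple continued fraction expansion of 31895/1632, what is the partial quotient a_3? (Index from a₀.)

31895 = 19·1632 + 887   →  a_0 = 19
1632 = 1·887 + 745   →  a_1 = 1
887 = 1·745 + 142   →  a_2 = 1
745 = 5·142 + 35   →  a_3 = 5

5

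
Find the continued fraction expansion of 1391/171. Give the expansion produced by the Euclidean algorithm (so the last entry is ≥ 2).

[8; 7, 2, 3, 3]

1391 = 8*171 + 23
171 = 7*23 + 10
23 = 2*10 + 3
10 = 3*3 + 1
3 = 3*1 + 0  (stop)
So 1391/171 = [8; 7, 2, 3, 3].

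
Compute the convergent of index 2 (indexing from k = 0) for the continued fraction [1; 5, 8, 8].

49/41

Using pₖ = aₖpₖ₋₁ + pₖ₋₂, qₖ = aₖqₖ₋₁ + qₖ₋₂ (with p₋₁=1, p₋₂=0, q₋₁=0, q₋₂=1):
  k=0: a=1, p=1, q=1
  k=1: a=5, p=6, q=5
  k=2: a=8, p=49, q=41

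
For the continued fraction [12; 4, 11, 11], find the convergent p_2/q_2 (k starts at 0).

551/45

Using pₖ = aₖpₖ₋₁ + pₖ₋₂, qₖ = aₖqₖ₋₁ + qₖ₋₂ (with p₋₁=1, p₋₂=0, q₋₁=0, q₋₂=1):
  k=0: a=12, p=12, q=1
  k=1: a=4, p=49, q=4
  k=2: a=11, p=551, q=45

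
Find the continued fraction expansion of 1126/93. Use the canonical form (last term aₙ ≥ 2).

[12; 9, 3, 3]

1126 = 12·93 + 10
93 = 9·10 + 3
10 = 3·3 + 1
3 = 3·1 + 0  (stop)
So 1126/93 = [12; 9, 3, 3].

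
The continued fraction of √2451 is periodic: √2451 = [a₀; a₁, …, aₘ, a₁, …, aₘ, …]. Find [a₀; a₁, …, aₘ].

a₀ = ⌊√2451⌋ = 49.
With m₀=0, d₀=1 and mₖ₊₁ = dₖaₖ − mₖ, dₖ₊₁ = (n − mₖ₊₁²)/dₖ, aₖ₊₁ = ⌊(a₀+mₖ₊₁)/dₖ₊₁⌋:
  k=1: m=49, d=50, a=1
  k=2: m=1, d=49, a=1
  k=3: m=48, d=3, a=32
  k=4: m=48, d=49, a=1
  k=5: m=1, d=50, a=1
  k=6: m=49, d=1, a=98
d=1 and a=2a₀=98 at k=6, so the next step gives (m, d) = (49, 50) again — its k=1 value — and the period has length 6.

[49; 1, 1, 32, 1, 1, 98]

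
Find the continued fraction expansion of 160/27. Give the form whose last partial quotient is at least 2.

160 = 5×27 + 25
27 = 1×25 + 2
25 = 12×2 + 1
2 = 2×1 + 0  (stop)
So 160/27 = [5; 1, 12, 2].

[5; 1, 12, 2]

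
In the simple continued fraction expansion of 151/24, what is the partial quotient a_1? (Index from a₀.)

3

151 = 6·24 + 7   →  a_0 = 6
24 = 3·7 + 3   →  a_1 = 3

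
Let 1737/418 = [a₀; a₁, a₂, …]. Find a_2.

2

1737 = 4·418 + 65   →  a_0 = 4
418 = 6·65 + 28   →  a_1 = 6
65 = 2·28 + 9   →  a_2 = 2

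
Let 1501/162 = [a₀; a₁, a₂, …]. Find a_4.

1501 = 9·162 + 43   →  a_0 = 9
162 = 3·43 + 33   →  a_1 = 3
43 = 1·33 + 10   →  a_2 = 1
33 = 3·10 + 3   →  a_3 = 3
10 = 3·3 + 1   →  a_4 = 3

3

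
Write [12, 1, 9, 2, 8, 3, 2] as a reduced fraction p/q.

16621/1288

Fold from the inside: start with 2/1.
  3 + 1/2 = 7/2
  8 + 2/7 = 58/7
  2 + 7/58 = 123/58
  9 + 58/123 = 1165/123
  1 + 123/1165 = 1288/1165
  12 + 1165/1288 = 16621/1288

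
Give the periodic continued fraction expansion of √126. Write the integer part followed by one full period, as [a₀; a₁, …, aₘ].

a₀ = ⌊√126⌋ = 11.
With m₀=0, d₀=1 and mₖ₊₁ = dₖaₖ − mₖ, dₖ₊₁ = (n − mₖ₊₁²)/dₖ, aₖ₊₁ = ⌊(a₀+mₖ₊₁)/dₖ₊₁⌋:
  k=1: m=11, d=5, a=4
  k=2: m=9, d=9, a=2
  k=3: m=9, d=5, a=4
  k=4: m=11, d=1, a=22
d=1 and a=2a₀=22 at k=4, so the next step gives (m, d) = (11, 5) again — its k=1 value — and the period has length 4.

[11; 4, 2, 4, 22]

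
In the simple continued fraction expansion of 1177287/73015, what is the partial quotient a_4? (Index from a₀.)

1177287 = 16·73015 + 9047   →  a_0 = 16
73015 = 8·9047 + 639   →  a_1 = 8
9047 = 14·639 + 101   →  a_2 = 14
639 = 6·101 + 33   →  a_3 = 6
101 = 3·33 + 2   →  a_4 = 3

3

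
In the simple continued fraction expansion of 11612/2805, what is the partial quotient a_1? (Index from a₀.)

11612 = 4·2805 + 392   →  a_0 = 4
2805 = 7·392 + 61   →  a_1 = 7

7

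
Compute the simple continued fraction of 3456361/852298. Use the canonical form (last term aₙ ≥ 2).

[4; 18, 14, 2, 18, 2, 3, 12]

3456361 = 4×852298 + 47169
852298 = 18×47169 + 3256
47169 = 14×3256 + 1585
3256 = 2×1585 + 86
1585 = 18×86 + 37
86 = 2×37 + 12
37 = 3×12 + 1
12 = 12×1 + 0  (stop)
So 3456361/852298 = [4; 18, 14, 2, 18, 2, 3, 12].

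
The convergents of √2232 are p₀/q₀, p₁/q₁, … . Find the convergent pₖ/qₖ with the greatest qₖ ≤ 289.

√2232 = [47; 4, 10, 4, 94, …] (period length 4).
Convergents:
  p_0/q_0 = 47/1
  p_1/q_1 = 189/4
  p_2/q_2 = 1937/41
  p_3/q_3 = 7937/168
  p_4/q_4 = 748015/15833
q_3 = 168 ≤ 289 < 15833 = q_4, so the answer is 7937/168.

7937/168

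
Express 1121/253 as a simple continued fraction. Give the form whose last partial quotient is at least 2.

1121 = 4×253 + 109
253 = 2×109 + 35
109 = 3×35 + 4
35 = 8×4 + 3
4 = 1×3 + 1
3 = 3×1 + 0  (stop)
So 1121/253 = [4; 2, 3, 8, 1, 3].

[4; 2, 3, 8, 1, 3]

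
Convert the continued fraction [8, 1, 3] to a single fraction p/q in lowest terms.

35/4

Using pₖ = aₖpₖ₋₁ + pₖ₋₂ and qₖ = aₖqₖ₋₁ + qₖ₋₂:
  k=0: a=8, p=8, q=1
  k=1: a=1, p=9, q=1
  k=2: a=3, p=35, q=4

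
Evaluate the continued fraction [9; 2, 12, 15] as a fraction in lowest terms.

3574/377

Fold from the inside: start with 15/1.
  12 + 1/15 = 181/15
  2 + 15/181 = 377/181
  9 + 181/377 = 3574/377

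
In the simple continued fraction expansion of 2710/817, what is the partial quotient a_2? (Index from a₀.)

6

2710 = 3·817 + 259   →  a_0 = 3
817 = 3·259 + 40   →  a_1 = 3
259 = 6·40 + 19   →  a_2 = 6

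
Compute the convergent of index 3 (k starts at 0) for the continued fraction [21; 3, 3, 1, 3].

277/13

Using pₖ = aₖpₖ₋₁ + pₖ₋₂, qₖ = aₖqₖ₋₁ + qₖ₋₂ (with p₋₁=1, p₋₂=0, q₋₁=0, q₋₂=1):
  k=0: a=21, p=21, q=1
  k=1: a=3, p=64, q=3
  k=2: a=3, p=213, q=10
  k=3: a=1, p=277, q=13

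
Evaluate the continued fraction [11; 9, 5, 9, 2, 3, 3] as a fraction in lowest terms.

113187/10189

Fold from the inside: start with 3/1.
  3 + 1/3 = 10/3
  2 + 3/10 = 23/10
  9 + 10/23 = 217/23
  5 + 23/217 = 1108/217
  9 + 217/1108 = 10189/1108
  11 + 1108/10189 = 113187/10189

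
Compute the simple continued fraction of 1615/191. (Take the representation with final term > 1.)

1615 = 8·191 + 87
191 = 2·87 + 17
87 = 5·17 + 2
17 = 8·2 + 1
2 = 2·1 + 0  (stop)
So 1615/191 = [8; 2, 5, 8, 2].

[8; 2, 5, 8, 2]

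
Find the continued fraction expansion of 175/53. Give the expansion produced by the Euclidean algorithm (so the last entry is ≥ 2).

175 = 3×53 + 16
53 = 3×16 + 5
16 = 3×5 + 1
5 = 5×1 + 0  (stop)
So 175/53 = [3; 3, 3, 5].

[3; 3, 3, 5]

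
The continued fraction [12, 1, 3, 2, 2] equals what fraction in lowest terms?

Using pₖ = aₖpₖ₋₁ + pₖ₋₂ and qₖ = aₖqₖ₋₁ + qₖ₋₂:
  k=0: a=12, p=12, q=1
  k=1: a=1, p=13, q=1
  k=2: a=3, p=51, q=4
  k=3: a=2, p=115, q=9
  k=4: a=2, p=281, q=22

281/22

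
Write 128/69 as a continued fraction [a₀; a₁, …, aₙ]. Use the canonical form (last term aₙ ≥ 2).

128 = 1×69 + 59
69 = 1×59 + 10
59 = 5×10 + 9
10 = 1×9 + 1
9 = 9×1 + 0  (stop)
So 128/69 = [1; 1, 5, 1, 9].

[1; 1, 5, 1, 9]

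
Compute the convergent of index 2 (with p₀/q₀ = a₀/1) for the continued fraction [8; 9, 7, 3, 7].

Using pₖ = aₖpₖ₋₁ + pₖ₋₂, qₖ = aₖqₖ₋₁ + qₖ₋₂ (with p₋₁=1, p₋₂=0, q₋₁=0, q₋₂=1):
  k=0: a=8, p=8, q=1
  k=1: a=9, p=73, q=9
  k=2: a=7, p=519, q=64

519/64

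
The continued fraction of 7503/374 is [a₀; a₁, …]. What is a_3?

1

7503 = 20·374 + 23   →  a_0 = 20
374 = 16·23 + 6   →  a_1 = 16
23 = 3·6 + 5   →  a_2 = 3
6 = 1·5 + 1   →  a_3 = 1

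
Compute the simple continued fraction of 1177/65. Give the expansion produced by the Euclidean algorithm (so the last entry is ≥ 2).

1177 = 18×65 + 7
65 = 9×7 + 2
7 = 3×2 + 1
2 = 2×1 + 0  (stop)
So 1177/65 = [18; 9, 3, 2].

[18; 9, 3, 2]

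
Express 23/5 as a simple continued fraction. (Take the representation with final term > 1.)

[4; 1, 1, 2]

23 = 4×5 + 3
5 = 1×3 + 2
3 = 1×2 + 1
2 = 2×1 + 0  (stop)
So 23/5 = [4; 1, 1, 2].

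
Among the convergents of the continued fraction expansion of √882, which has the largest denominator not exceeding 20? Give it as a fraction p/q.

√882 = [29; 1, 2, 3, 6, 3, 2, 1, 58, …] (period length 8).
Convergents:
  p_0/q_0 = 29/1
  p_1/q_1 = 30/1
  p_2/q_2 = 89/3
  p_3/q_3 = 297/10
  p_4/q_4 = 1871/63
q_3 = 10 ≤ 20 < 63 = q_4, so the answer is 297/10.

297/10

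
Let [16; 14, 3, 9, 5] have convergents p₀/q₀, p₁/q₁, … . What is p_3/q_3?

6444/401

Using pₖ = aₖpₖ₋₁ + pₖ₋₂, qₖ = aₖqₖ₋₁ + qₖ₋₂ (with p₋₁=1, p₋₂=0, q₋₁=0, q₋₂=1):
  k=0: a=16, p=16, q=1
  k=1: a=14, p=225, q=14
  k=2: a=3, p=691, q=43
  k=3: a=9, p=6444, q=401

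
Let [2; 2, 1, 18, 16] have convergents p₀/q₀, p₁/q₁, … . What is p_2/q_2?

Using pₖ = aₖpₖ₋₁ + pₖ₋₂, qₖ = aₖqₖ₋₁ + qₖ₋₂ (with p₋₁=1, p₋₂=0, q₋₁=0, q₋₂=1):
  k=0: a=2, p=2, q=1
  k=1: a=2, p=5, q=2
  k=2: a=1, p=7, q=3

7/3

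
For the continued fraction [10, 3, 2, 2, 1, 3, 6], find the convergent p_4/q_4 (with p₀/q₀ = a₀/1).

247/24

Using pₖ = aₖpₖ₋₁ + pₖ₋₂, qₖ = aₖqₖ₋₁ + qₖ₋₂ (with p₋₁=1, p₋₂=0, q₋₁=0, q₋₂=1):
  k=0: a=10, p=10, q=1
  k=1: a=3, p=31, q=3
  k=2: a=2, p=72, q=7
  k=3: a=2, p=175, q=17
  k=4: a=1, p=247, q=24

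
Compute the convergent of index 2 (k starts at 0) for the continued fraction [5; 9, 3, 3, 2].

Using pₖ = aₖpₖ₋₁ + pₖ₋₂, qₖ = aₖqₖ₋₁ + qₖ₋₂ (with p₋₁=1, p₋₂=0, q₋₁=0, q₋₂=1):
  k=0: a=5, p=5, q=1
  k=1: a=9, p=46, q=9
  k=2: a=3, p=143, q=28

143/28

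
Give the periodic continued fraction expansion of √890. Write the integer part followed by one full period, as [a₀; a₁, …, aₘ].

a₀ = ⌊√890⌋ = 29.
With m₀=0, d₀=1 and mₖ₊₁ = dₖaₖ − mₖ, dₖ₊₁ = (n − mₖ₊₁²)/dₖ, aₖ₊₁ = ⌊(a₀+mₖ₊₁)/dₖ₊₁⌋:
  k=1: m=29, d=49, a=1
  k=2: m=20, d=10, a=4
  k=3: m=20, d=49, a=1
  k=4: m=29, d=1, a=58
d=1 and a=2a₀=58 at k=4, so the next step gives (m, d) = (29, 49) again — its k=1 value — and the period has length 4.

[29; 1, 4, 1, 58]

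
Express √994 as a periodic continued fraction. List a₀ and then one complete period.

a₀ = ⌊√994⌋ = 31.
With m₀=0, d₀=1 and mₖ₊₁ = dₖaₖ − mₖ, dₖ₊₁ = (n − mₖ₊₁²)/dₖ, aₖ₊₁ = ⌊(a₀+mₖ₊₁)/dₖ₊₁⌋:
  k=1: m=31, d=33, a=1
  k=2: m=2, d=30, a=1
  k=3: m=28, d=7, a=8
  k=4: m=28, d=30, a=1
  k=5: m=2, d=33, a=1
  k=6: m=31, d=1, a=62
d=1 and a=2a₀=62 at k=6, so the next step gives (m, d) = (31, 33) again — its k=1 value — and the period has length 6.

[31; 1, 1, 8, 1, 1, 62]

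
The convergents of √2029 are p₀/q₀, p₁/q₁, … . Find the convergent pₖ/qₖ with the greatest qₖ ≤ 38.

√2029 = [45; 22, 1, 1, 22, 90, …] (period length 5).
Convergents:
  p_0/q_0 = 45/1
  p_1/q_1 = 991/22
  p_2/q_2 = 1036/23
  p_3/q_3 = 2027/45
q_2 = 23 ≤ 38 < 45 = q_3, so the answer is 1036/23.

1036/23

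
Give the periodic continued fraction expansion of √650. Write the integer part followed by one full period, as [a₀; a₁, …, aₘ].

a₀ = ⌊√650⌋ = 25.

[25; 2, 50]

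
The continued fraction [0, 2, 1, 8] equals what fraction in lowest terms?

Fold from the inside: start with 8/1.
  1 + 1/8 = 9/8
  2 + 8/9 = 26/9
  0 + 9/26 = 9/26

9/26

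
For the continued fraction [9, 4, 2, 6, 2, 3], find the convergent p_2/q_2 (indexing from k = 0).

83/9

Using pₖ = aₖpₖ₋₁ + pₖ₋₂, qₖ = aₖqₖ₋₁ + qₖ₋₂ (with p₋₁=1, p₋₂=0, q₋₁=0, q₋₂=1):
  k=0: a=9, p=9, q=1
  k=1: a=4, p=37, q=4
  k=2: a=2, p=83, q=9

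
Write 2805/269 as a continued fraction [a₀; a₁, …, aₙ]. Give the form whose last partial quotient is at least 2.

2805 = 10·269 + 115
269 = 2·115 + 39
115 = 2·39 + 37
39 = 1·37 + 2
37 = 18·2 + 1
2 = 2·1 + 0  (stop)
So 2805/269 = [10; 2, 2, 1, 18, 2].

[10; 2, 2, 1, 18, 2]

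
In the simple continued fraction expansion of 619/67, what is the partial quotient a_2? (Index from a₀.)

619 = 9·67 + 16   →  a_0 = 9
67 = 4·16 + 3   →  a_1 = 4
16 = 5·3 + 1   →  a_2 = 5

5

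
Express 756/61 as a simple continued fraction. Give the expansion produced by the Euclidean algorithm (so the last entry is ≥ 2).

[12; 2, 1, 1, 5, 2]

756 = 12·61 + 24
61 = 2·24 + 13
24 = 1·13 + 11
13 = 1·11 + 2
11 = 5·2 + 1
2 = 2·1 + 0  (stop)
So 756/61 = [12; 2, 1, 1, 5, 2].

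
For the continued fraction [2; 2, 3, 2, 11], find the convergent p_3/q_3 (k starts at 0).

39/16

Using pₖ = aₖpₖ₋₁ + pₖ₋₂, qₖ = aₖqₖ₋₁ + qₖ₋₂ (with p₋₁=1, p₋₂=0, q₋₁=0, q₋₂=1):
  k=0: a=2, p=2, q=1
  k=1: a=2, p=5, q=2
  k=2: a=3, p=17, q=7
  k=3: a=2, p=39, q=16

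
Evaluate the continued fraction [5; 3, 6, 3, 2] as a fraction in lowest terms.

739/139

Fold from the inside: start with 2/1.
  3 + 1/2 = 7/2
  6 + 2/7 = 44/7
  3 + 7/44 = 139/44
  5 + 44/139 = 739/139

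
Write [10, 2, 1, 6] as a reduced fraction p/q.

207/20

Fold from the inside: start with 6/1.
  1 + 1/6 = 7/6
  2 + 6/7 = 20/7
  10 + 7/20 = 207/20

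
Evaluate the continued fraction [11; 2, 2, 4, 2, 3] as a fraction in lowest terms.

1928/169

Fold from the inside: start with 3/1.
  2 + 1/3 = 7/3
  4 + 3/7 = 31/7
  2 + 7/31 = 69/31
  2 + 31/69 = 169/69
  11 + 69/169 = 1928/169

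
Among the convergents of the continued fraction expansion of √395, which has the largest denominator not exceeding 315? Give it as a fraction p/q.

6181/311

√395 = [19; 1, 6, 1, 38, …] (period length 4).
Convergents:
  p_0/q_0 = 19/1
  p_1/q_1 = 20/1
  p_2/q_2 = 139/7
  p_3/q_3 = 159/8
  p_4/q_4 = 6181/311
  p_5/q_5 = 6340/319
q_4 = 311 ≤ 315 < 319 = q_5, so the answer is 6181/311.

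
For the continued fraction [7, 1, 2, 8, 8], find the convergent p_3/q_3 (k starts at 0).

Using pₖ = aₖpₖ₋₁ + pₖ₋₂, qₖ = aₖqₖ₋₁ + qₖ₋₂ (with p₋₁=1, p₋₂=0, q₋₁=0, q₋₂=1):
  k=0: a=7, p=7, q=1
  k=1: a=1, p=8, q=1
  k=2: a=2, p=23, q=3
  k=3: a=8, p=192, q=25

192/25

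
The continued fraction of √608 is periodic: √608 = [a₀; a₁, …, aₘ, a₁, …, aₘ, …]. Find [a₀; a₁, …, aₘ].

[24; 1, 1, 1, 11, 1, 1, 1, 48]

a₀ = ⌊√608⌋ = 24.
With m₀=0, d₀=1 and mₖ₊₁ = dₖaₖ − mₖ, dₖ₊₁ = (n − mₖ₊₁²)/dₖ, aₖ₊₁ = ⌊(a₀+mₖ₊₁)/dₖ₊₁⌋:
  k=1: m=24, d=32, a=1
  k=2: m=8, d=17, a=1
  k=3: m=9, d=31, a=1
  k=4: m=22, d=4, a=11
  k=5: m=22, d=31, a=1
  k=6: m=9, d=17, a=1
  k=7: m=8, d=32, a=1
  k=8: m=24, d=1, a=48
d=1 and a=2a₀=48 at k=8, so the next step gives (m, d) = (24, 32) again — its k=1 value — and the period has length 8.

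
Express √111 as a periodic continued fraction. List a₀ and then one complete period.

[10; 1, 1, 6, 1, 1, 20]

a₀ = ⌊√111⌋ = 10.
With m₀=0, d₀=1 and mₖ₊₁ = dₖaₖ − mₖ, dₖ₊₁ = (n − mₖ₊₁²)/dₖ, aₖ₊₁ = ⌊(a₀+mₖ₊₁)/dₖ₊₁⌋:
  k=1: m=10, d=11, a=1
  k=2: m=1, d=10, a=1
  k=3: m=9, d=3, a=6
  k=4: m=9, d=10, a=1
  k=5: m=1, d=11, a=1
  k=6: m=10, d=1, a=20
d=1 and a=2a₀=20 at k=6, so the next step gives (m, d) = (10, 11) again — its k=1 value — and the period has length 6.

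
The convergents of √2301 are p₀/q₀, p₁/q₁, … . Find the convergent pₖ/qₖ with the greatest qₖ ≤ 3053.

√2301 = [47; 1, 30, 1, 94, …] (period length 4).
Convergents:
  p_0/q_0 = 47/1
  p_1/q_1 = 48/1
  p_2/q_2 = 1487/31
  p_3/q_3 = 1535/32
  p_4/q_4 = 145777/3039
  p_5/q_5 = 147312/3071
q_4 = 3039 ≤ 3053 < 3071 = q_5, so the answer is 145777/3039.

145777/3039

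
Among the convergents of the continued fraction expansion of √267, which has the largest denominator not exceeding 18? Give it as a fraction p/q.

√267 = [16; 2, 1, 15, 1, 2, 32, …] (period length 6).
Convergents:
  p_0/q_0 = 16/1
  p_1/q_1 = 33/2
  p_2/q_2 = 49/3
  p_3/q_3 = 768/47
q_2 = 3 ≤ 18 < 47 = q_3, so the answer is 49/3.

49/3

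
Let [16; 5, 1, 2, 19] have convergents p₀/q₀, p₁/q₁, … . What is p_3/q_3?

275/17

Using pₖ = aₖpₖ₋₁ + pₖ₋₂, qₖ = aₖqₖ₋₁ + qₖ₋₂ (with p₋₁=1, p₋₂=0, q₋₁=0, q₋₂=1):
  k=0: a=16, p=16, q=1
  k=1: a=5, p=81, q=5
  k=2: a=1, p=97, q=6
  k=3: a=2, p=275, q=17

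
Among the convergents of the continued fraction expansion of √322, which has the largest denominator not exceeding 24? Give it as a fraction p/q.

√322 = [17; 1, 16, 1, 34, …] (period length 4).
Convergents:
  p_0/q_0 = 17/1
  p_1/q_1 = 18/1
  p_2/q_2 = 305/17
  p_3/q_3 = 323/18
  p_4/q_4 = 11287/629
q_3 = 18 ≤ 24 < 629 = q_4, so the answer is 323/18.

323/18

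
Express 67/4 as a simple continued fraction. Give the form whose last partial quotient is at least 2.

[16; 1, 3]

67 = 16·4 + 3
4 = 1·3 + 1
3 = 3·1 + 0  (stop)
So 67/4 = [16; 1, 3].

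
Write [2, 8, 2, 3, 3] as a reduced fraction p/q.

Using pₖ = aₖpₖ₋₁ + pₖ₋₂ and qₖ = aₖqₖ₋₁ + qₖ₋₂:
  k=0: a=2, p=2, q=1
  k=1: a=8, p=17, q=8
  k=2: a=2, p=36, q=17
  k=3: a=3, p=125, q=59
  k=4: a=3, p=411, q=194

411/194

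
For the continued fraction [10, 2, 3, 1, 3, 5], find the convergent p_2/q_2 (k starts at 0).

73/7

Using pₖ = aₖpₖ₋₁ + pₖ₋₂, qₖ = aₖqₖ₋₁ + qₖ₋₂ (with p₋₁=1, p₋₂=0, q₋₁=0, q₋₂=1):
  k=0: a=10, p=10, q=1
  k=1: a=2, p=21, q=2
  k=2: a=3, p=73, q=7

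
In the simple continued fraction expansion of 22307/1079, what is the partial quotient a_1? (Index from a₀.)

22307 = 20·1079 + 727   →  a_0 = 20
1079 = 1·727 + 352   →  a_1 = 1

1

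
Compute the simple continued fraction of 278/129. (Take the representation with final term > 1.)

[2; 6, 2, 4, 2]

278 = 2×129 + 20
129 = 6×20 + 9
20 = 2×9 + 2
9 = 4×2 + 1
2 = 2×1 + 0  (stop)
So 278/129 = [2; 6, 2, 4, 2].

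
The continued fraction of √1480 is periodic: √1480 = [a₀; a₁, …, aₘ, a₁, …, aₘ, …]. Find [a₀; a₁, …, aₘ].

[38; 2, 8, 19, 8, 2, 76]

a₀ = ⌊√1480⌋ = 38.
With m₀=0, d₀=1 and mₖ₊₁ = dₖaₖ − mₖ, dₖ₊₁ = (n − mₖ₊₁²)/dₖ, aₖ₊₁ = ⌊(a₀+mₖ₊₁)/dₖ₊₁⌋:
  k=1: m=38, d=36, a=2
  k=2: m=34, d=9, a=8
  k=3: m=38, d=4, a=19
  k=4: m=38, d=9, a=8
  k=5: m=34, d=36, a=2
  k=6: m=38, d=1, a=76
d=1 and a=2a₀=76 at k=6, so the next step gives (m, d) = (38, 36) again — its k=1 value — and the period has length 6.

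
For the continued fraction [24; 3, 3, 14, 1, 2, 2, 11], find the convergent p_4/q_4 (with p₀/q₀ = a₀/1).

Using pₖ = aₖpₖ₋₁ + pₖ₋₂, qₖ = aₖqₖ₋₁ + qₖ₋₂ (with p₋₁=1, p₋₂=0, q₋₁=0, q₋₂=1):
  k=0: a=24, p=24, q=1
  k=1: a=3, p=73, q=3
  k=2: a=3, p=243, q=10
  k=3: a=14, p=3475, q=143
  k=4: a=1, p=3718, q=153

3718/153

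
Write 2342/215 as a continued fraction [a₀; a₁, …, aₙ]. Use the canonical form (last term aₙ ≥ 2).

2342 = 10·215 + 192
215 = 1·192 + 23
192 = 8·23 + 8
23 = 2·8 + 7
8 = 1·7 + 1
7 = 7·1 + 0  (stop)
So 2342/215 = [10; 1, 8, 2, 1, 7].

[10; 1, 8, 2, 1, 7]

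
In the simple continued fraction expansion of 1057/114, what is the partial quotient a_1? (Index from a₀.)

1057 = 9·114 + 31   →  a_0 = 9
114 = 3·31 + 21   →  a_1 = 3

3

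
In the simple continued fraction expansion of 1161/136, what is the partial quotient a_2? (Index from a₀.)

1161 = 8·136 + 73   →  a_0 = 8
136 = 1·73 + 63   →  a_1 = 1
73 = 1·63 + 10   →  a_2 = 1

1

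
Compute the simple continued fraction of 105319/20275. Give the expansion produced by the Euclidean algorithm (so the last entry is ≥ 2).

[5; 5, 7, 9, 2, 2, 5, 2]

105319 = 5×20275 + 3944
20275 = 5×3944 + 555
3944 = 7×555 + 59
555 = 9×59 + 24
59 = 2×24 + 11
24 = 2×11 + 2
11 = 5×2 + 1
2 = 2×1 + 0  (stop)
So 105319/20275 = [5; 5, 7, 9, 2, 2, 5, 2].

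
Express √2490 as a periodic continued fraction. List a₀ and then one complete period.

[49; 1, 8, 1, 98]

a₀ = ⌊√2490⌋ = 49.
With m₀=0, d₀=1 and mₖ₊₁ = dₖaₖ − mₖ, dₖ₊₁ = (n − mₖ₊₁²)/dₖ, aₖ₊₁ = ⌊(a₀+mₖ₊₁)/dₖ₊₁⌋:
  k=1: m=49, d=89, a=1
  k=2: m=40, d=10, a=8
  k=3: m=40, d=89, a=1
  k=4: m=49, d=1, a=98
d=1 and a=2a₀=98 at k=4, so the next step gives (m, d) = (49, 89) again — its k=1 value — and the period has length 4.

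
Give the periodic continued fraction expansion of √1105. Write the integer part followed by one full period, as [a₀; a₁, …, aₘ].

[33; 4, 7, 7, 4, 66]

a₀ = ⌊√1105⌋ = 33.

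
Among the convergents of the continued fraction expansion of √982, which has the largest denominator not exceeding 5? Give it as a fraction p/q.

94/3

√982 = [31; 2, 1, 30, 1, 2, 62, …] (period length 6).
Convergents:
  p_0/q_0 = 31/1
  p_1/q_1 = 63/2
  p_2/q_2 = 94/3
  p_3/q_3 = 2883/92
q_2 = 3 ≤ 5 < 92 = q_3, so the answer is 94/3.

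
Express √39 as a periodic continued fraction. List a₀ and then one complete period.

[6; 4, 12]

a₀ = ⌊√39⌋ = 6.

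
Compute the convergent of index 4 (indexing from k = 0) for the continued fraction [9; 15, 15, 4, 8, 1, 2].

68705/7578

Using pₖ = aₖpₖ₋₁ + pₖ₋₂, qₖ = aₖqₖ₋₁ + qₖ₋₂ (with p₋₁=1, p₋₂=0, q₋₁=0, q₋₂=1):
  k=0: a=9, p=9, q=1
  k=1: a=15, p=136, q=15
  k=2: a=15, p=2049, q=226
  k=3: a=4, p=8332, q=919
  k=4: a=8, p=68705, q=7578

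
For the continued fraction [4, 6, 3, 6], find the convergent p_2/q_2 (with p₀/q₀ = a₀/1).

Using pₖ = aₖpₖ₋₁ + pₖ₋₂, qₖ = aₖqₖ₋₁ + qₖ₋₂ (with p₋₁=1, p₋₂=0, q₋₁=0, q₋₂=1):
  k=0: a=4, p=4, q=1
  k=1: a=6, p=25, q=6
  k=2: a=3, p=79, q=19

79/19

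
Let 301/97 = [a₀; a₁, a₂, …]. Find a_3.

301 = 3·97 + 10   →  a_0 = 3
97 = 9·10 + 7   →  a_1 = 9
10 = 1·7 + 3   →  a_2 = 1
7 = 2·3 + 1   →  a_3 = 2

2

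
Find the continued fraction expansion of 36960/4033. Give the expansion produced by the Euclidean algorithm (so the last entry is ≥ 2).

[9; 6, 12, 18, 3]

36960 = 9*4033 + 663
4033 = 6*663 + 55
663 = 12*55 + 3
55 = 18*3 + 1
3 = 3*1 + 0  (stop)
So 36960/4033 = [9; 6, 12, 18, 3].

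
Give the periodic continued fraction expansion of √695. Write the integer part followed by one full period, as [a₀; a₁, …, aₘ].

a₀ = ⌊√695⌋ = 26.
With m₀=0, d₀=1 and mₖ₊₁ = dₖaₖ − mₖ, dₖ₊₁ = (n − mₖ₊₁²)/dₖ, aₖ₊₁ = ⌊(a₀+mₖ₊₁)/dₖ₊₁⌋:
  k=1: m=26, d=19, a=2
  k=2: m=12, d=29, a=1
  k=3: m=17, d=14, a=3
  k=4: m=25, d=5, a=10
  k=5: m=25, d=14, a=3
  k=6: m=17, d=29, a=1
  k=7: m=12, d=19, a=2
  k=8: m=26, d=1, a=52
d=1 and a=2a₀=52 at k=8, so the next step gives (m, d) = (26, 19) again — its k=1 value — and the period has length 8.

[26; 2, 1, 3, 10, 3, 1, 2, 52]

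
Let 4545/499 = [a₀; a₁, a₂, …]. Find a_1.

4545 = 9·499 + 54   →  a_0 = 9
499 = 9·54 + 13   →  a_1 = 9

9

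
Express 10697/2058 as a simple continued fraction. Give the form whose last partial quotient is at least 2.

10697 = 5×2058 + 407
2058 = 5×407 + 23
407 = 17×23 + 16
23 = 1×16 + 7
16 = 2×7 + 2
7 = 3×2 + 1
2 = 2×1 + 0  (stop)
So 10697/2058 = [5; 5, 17, 1, 2, 3, 2].

[5; 5, 17, 1, 2, 3, 2]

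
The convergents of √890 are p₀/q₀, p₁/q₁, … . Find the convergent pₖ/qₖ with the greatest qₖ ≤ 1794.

√890 = [29; 1, 4, 1, 58, …] (period length 4).
Convergents:
  p_0/q_0 = 29/1
  p_1/q_1 = 30/1
  p_2/q_2 = 149/5
  p_3/q_3 = 179/6
  p_4/q_4 = 10531/353
  p_5/q_5 = 10710/359
  p_6/q_6 = 53371/1789
  p_7/q_7 = 64081/2148
q_6 = 1789 ≤ 1794 < 2148 = q_7, so the answer is 53371/1789.

53371/1789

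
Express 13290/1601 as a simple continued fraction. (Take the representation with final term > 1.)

13290 = 8·1601 + 482
1601 = 3·482 + 155
482 = 3·155 + 17
155 = 9·17 + 2
17 = 8·2 + 1
2 = 2·1 + 0  (stop)
So 13290/1601 = [8; 3, 3, 9, 8, 2].

[8; 3, 3, 9, 8, 2]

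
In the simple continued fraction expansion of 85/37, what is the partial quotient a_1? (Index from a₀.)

3

85 = 2·37 + 11   →  a_0 = 2
37 = 3·11 + 4   →  a_1 = 3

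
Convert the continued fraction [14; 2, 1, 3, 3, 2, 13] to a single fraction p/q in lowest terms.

16013/1115

Using pₖ = aₖpₖ₋₁ + pₖ₋₂ and qₖ = aₖqₖ₋₁ + qₖ₋₂:
  k=0: a=14, p=14, q=1
  k=1: a=2, p=29, q=2
  k=2: a=1, p=43, q=3
  k=3: a=3, p=158, q=11
  k=4: a=3, p=517, q=36
  k=5: a=2, p=1192, q=83
  k=6: a=13, p=16013, q=1115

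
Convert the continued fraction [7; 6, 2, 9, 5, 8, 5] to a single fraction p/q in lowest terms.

188613/26363

Fold from the inside: start with 5/1.
  8 + 1/5 = 41/5
  5 + 5/41 = 210/41
  9 + 41/210 = 1931/210
  2 + 210/1931 = 4072/1931
  6 + 1931/4072 = 26363/4072
  7 + 4072/26363 = 188613/26363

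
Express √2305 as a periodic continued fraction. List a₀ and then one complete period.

a₀ = ⌊√2305⌋ = 48.
With m₀=0, d₀=1 and mₖ₊₁ = dₖaₖ − mₖ, dₖ₊₁ = (n − mₖ₊₁²)/dₖ, aₖ₊₁ = ⌊(a₀+mₖ₊₁)/dₖ₊₁⌋:
  k=1: m=48, d=1, a=96
d=1 and a=2a₀=96 at k=1, so the next step gives (m, d) = (48, 1) again — its k=1 value — and the period has length 1.

[48; 96]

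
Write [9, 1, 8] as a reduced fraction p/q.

89/9

Fold from the inside: start with 8/1.
  1 + 1/8 = 9/8
  9 + 8/9 = 89/9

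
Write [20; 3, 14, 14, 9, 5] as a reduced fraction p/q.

570032/28045

Using pₖ = aₖpₖ₋₁ + pₖ₋₂ and qₖ = aₖqₖ₋₁ + qₖ₋₂:
  k=0: a=20, p=20, q=1
  k=1: a=3, p=61, q=3
  k=2: a=14, p=874, q=43
  k=3: a=14, p=12297, q=605
  k=4: a=9, p=111547, q=5488
  k=5: a=5, p=570032, q=28045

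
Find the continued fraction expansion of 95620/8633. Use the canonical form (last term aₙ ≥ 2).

95620 = 11*8633 + 657
8633 = 13*657 + 92
657 = 7*92 + 13
92 = 7*13 + 1
13 = 13*1 + 0  (stop)
So 95620/8633 = [11; 13, 7, 7, 13].

[11; 13, 7, 7, 13]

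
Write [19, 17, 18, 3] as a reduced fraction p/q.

Using pₖ = aₖpₖ₋₁ + pₖ₋₂ and qₖ = aₖqₖ₋₁ + qₖ₋₂:
  k=0: a=19, p=19, q=1
  k=1: a=17, p=324, q=17
  k=2: a=18, p=5851, q=307
  k=3: a=3, p=17877, q=938

17877/938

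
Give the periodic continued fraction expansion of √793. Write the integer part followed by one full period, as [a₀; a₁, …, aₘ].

[28; 6, 4, 6, 56]

a₀ = ⌊√793⌋ = 28.
With m₀=0, d₀=1 and mₖ₊₁ = dₖaₖ − mₖ, dₖ₊₁ = (n − mₖ₊₁²)/dₖ, aₖ₊₁ = ⌊(a₀+mₖ₊₁)/dₖ₊₁⌋:
  k=1: m=28, d=9, a=6
  k=2: m=26, d=13, a=4
  k=3: m=26, d=9, a=6
  k=4: m=28, d=1, a=56
d=1 and a=2a₀=56 at k=4, so the next step gives (m, d) = (28, 9) again — its k=1 value — and the period has length 4.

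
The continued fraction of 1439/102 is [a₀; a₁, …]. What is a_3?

1

1439 = 14·102 + 11   →  a_0 = 14
102 = 9·11 + 3   →  a_1 = 9
11 = 3·3 + 2   →  a_2 = 3
3 = 1·2 + 1   →  a_3 = 1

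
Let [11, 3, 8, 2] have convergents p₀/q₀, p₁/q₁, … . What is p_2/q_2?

283/25

Using pₖ = aₖpₖ₋₁ + pₖ₋₂, qₖ = aₖqₖ₋₁ + qₖ₋₂ (with p₋₁=1, p₋₂=0, q₋₁=0, q₋₂=1):
  k=0: a=11, p=11, q=1
  k=1: a=3, p=34, q=3
  k=2: a=8, p=283, q=25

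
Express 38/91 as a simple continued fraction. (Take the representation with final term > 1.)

[0; 2, 2, 1, 1, 7]

38 = 0·91 + 38
91 = 2·38 + 15
38 = 2·15 + 8
15 = 1·8 + 7
8 = 1·7 + 1
7 = 7·1 + 0  (stop)
So 38/91 = [0; 2, 2, 1, 1, 7].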